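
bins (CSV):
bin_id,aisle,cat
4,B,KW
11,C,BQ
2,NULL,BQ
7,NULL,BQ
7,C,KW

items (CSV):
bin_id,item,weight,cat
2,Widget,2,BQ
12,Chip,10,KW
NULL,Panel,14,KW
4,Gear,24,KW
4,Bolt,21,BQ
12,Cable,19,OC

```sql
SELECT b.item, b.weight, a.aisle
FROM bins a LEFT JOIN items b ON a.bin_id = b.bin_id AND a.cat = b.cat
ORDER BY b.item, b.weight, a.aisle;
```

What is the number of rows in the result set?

LEFT JOIN keeps every row from `bins`; unmatched rows get NULL for `items`'s columns.
Matching on a.bin_id = b.bin_id AND a.cat = b.cat. A NULL in a compared column never satisfies the condition.
Matched pairs: 2; unmatched a rows kept: 3.
Total: 2 matched + 3 padded = 5 rows.

5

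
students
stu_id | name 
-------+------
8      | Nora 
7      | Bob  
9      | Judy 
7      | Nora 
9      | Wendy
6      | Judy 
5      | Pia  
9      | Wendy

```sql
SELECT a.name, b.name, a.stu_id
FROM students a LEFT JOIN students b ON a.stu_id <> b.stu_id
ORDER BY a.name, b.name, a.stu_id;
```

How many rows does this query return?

48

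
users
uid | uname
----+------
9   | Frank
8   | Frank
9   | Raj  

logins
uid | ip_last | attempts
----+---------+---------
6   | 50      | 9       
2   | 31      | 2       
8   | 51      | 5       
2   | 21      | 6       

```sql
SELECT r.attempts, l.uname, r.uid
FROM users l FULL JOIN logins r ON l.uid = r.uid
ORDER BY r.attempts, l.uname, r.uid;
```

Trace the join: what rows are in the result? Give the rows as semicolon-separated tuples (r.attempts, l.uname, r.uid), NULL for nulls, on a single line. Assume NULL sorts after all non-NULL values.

FULL OUTER JOIN keeps every row from both sides; unmatched rows get NULL for the other side's columns.
Matching on l.uid = r.uid.
- l row (uid=9): no match → kept, r columns NULL.
- l row (uid=8): matches 1 r row(s) → 1 output row(s).
- l row (uid=9): no match → kept, r columns NULL.
- 3 r row(s) had no l match → kept, l columns NULL.
After projecting and ordering:
r.attempts | l.uname | r.uid
2 | NULL | 2
5 | Frank | 8
6 | NULL | 2
9 | NULL | 6
NULL | Frank | NULL
NULL | Raj | NULL

(2, NULL, 2); (5, Frank, 8); (6, NULL, 2); (9, NULL, 6); (NULL, Frank, NULL); (NULL, Raj, NULL)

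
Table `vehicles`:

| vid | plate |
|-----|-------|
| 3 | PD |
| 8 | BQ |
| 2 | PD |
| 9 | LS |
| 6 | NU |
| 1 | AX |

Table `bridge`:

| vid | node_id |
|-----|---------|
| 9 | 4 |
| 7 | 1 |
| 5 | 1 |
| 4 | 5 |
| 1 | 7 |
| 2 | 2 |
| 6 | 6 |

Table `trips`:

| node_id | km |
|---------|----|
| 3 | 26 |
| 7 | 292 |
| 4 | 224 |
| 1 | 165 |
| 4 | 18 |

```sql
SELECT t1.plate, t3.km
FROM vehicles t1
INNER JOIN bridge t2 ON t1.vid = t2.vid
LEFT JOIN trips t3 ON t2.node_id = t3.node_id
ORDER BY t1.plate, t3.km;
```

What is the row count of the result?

Evaluate left to right. First `vehicles t1 INNER JOIN bridge t2` on vid: 4 row(s).
Then LEFT JOIN `trips t3` on node_id: each of those 4 rows is kept; rows whose t2.node_id has no match in t3 get NULL for t3's columns.
Result: 5 row(s).

5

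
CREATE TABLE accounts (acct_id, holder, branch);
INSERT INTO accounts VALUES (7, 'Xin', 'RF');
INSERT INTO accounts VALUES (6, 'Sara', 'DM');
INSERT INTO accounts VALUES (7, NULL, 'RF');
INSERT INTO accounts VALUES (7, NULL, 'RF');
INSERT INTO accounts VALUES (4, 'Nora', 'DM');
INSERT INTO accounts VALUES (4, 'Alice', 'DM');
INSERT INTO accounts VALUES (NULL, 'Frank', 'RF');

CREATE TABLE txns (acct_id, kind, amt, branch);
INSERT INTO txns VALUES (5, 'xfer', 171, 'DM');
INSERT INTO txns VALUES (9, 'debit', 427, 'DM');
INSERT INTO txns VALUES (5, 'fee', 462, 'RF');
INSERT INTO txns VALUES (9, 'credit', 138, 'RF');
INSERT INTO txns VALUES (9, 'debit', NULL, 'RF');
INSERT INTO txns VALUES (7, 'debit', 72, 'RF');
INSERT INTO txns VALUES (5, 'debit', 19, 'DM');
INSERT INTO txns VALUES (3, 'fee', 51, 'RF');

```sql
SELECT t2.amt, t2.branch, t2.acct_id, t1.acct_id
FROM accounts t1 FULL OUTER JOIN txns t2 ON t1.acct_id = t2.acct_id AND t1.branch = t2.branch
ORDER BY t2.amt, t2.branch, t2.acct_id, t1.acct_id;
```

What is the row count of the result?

FULL OUTER JOIN keeps every row from both sides; unmatched rows get NULL for the other side's columns.
Matching on t1.acct_id = t2.acct_id AND t1.branch = t2.branch. A NULL in a compared column never satisfies the condition.
Matched pairs: 3; unmatched t1 rows kept: 4; unmatched t2 rows kept: 7.
Total: 3 matched + 11 padded = 14 rows.

14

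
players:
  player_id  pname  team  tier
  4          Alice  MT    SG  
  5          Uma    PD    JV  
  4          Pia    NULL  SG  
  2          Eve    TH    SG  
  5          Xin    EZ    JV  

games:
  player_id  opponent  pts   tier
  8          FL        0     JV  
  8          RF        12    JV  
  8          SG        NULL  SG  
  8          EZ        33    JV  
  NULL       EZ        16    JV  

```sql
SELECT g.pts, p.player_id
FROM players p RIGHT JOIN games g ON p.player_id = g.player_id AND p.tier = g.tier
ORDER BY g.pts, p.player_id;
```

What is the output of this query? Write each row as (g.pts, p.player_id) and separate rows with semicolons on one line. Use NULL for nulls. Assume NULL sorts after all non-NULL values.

RIGHT JOIN keeps every row from `games`; unmatched rows get NULL for `players`'s columns.
Matching on p.player_id = g.player_id AND p.tier = g.tier. A NULL in a compared column never satisfies the condition.
- p (player_id=4, tier=SG) has no partner in g.
- p (player_id=5, tier=JV) has no partner in g.
- p (player_id=4, tier=SG) has no partner in g.
- p (player_id=2, tier=SG) has no partner in g.
- p (player_id=5, tier=JV) has no partner in g.
- plus 5 unmatched g row(s), each kept with NULL p columns.
After projecting and ordering:
g.pts | p.player_id
0 | NULL
12 | NULL
16 | NULL
33 | NULL
NULL | NULL

(0, NULL); (12, NULL); (16, NULL); (33, NULL); (NULL, NULL)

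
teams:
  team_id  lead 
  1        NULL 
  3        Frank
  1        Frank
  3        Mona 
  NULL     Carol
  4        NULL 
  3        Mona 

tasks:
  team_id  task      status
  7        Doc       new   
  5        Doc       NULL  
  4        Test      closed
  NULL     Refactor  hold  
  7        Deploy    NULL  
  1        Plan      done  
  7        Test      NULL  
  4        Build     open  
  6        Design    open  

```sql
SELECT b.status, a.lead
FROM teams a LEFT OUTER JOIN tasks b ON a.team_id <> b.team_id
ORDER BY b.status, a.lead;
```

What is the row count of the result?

LEFT JOIN keeps every row from `teams`; unmatched rows get NULL for `tasks`'s columns.
Matching on a.team_id <> b.team_id. A NULL in a compared column never satisfies the condition.
- team_id=1: 7 matching b row(s), so 7 row(s) emitted.
- team_id=3: 8 matching b row(s), so 8 row(s) emitted.
- team_id=1: 7 matching b row(s), so 7 row(s) emitted.
- team_id=3: 8 matching b row(s), so 8 row(s) emitted.
- team_id=NULL: no b row matches, row kept with b columns NULL.
- team_id=4: 6 matching b row(s), so 6 row(s) emitted.
- team_id=3: 8 matching b row(s), so 8 row(s) emitted.
Total: 44 matched + 1 padded = 45 rows.

45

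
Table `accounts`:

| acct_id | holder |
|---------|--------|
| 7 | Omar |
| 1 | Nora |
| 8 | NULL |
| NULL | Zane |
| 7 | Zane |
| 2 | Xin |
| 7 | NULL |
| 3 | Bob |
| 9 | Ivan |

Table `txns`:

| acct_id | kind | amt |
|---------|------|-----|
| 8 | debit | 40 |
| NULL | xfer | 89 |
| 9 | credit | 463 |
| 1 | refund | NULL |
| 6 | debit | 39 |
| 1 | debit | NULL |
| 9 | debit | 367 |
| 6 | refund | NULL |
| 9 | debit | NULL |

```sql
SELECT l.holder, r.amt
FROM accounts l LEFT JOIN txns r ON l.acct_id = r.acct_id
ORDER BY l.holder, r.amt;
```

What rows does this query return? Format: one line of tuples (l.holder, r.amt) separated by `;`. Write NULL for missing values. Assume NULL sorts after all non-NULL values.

LEFT JOIN keeps every row from `accounts`; unmatched rows get NULL for `txns`'s columns.
Matching on l.acct_id = r.acct_id. A NULL in a compared column never satisfies the condition.
- acct_id=7: no r row matches, row kept with r columns NULL.
- acct_id=1: 2 matching r row(s), so 2 row(s) emitted.
- acct_id=8: 1 matching r row(s), so 1 row(s) emitted.
- acct_id=NULL: no r row matches, row kept with r columns NULL.
- acct_id=7: no r row matches, row kept with r columns NULL.
- acct_id=2: no r row matches, row kept with r columns NULL.
- acct_id=7: no r row matches, row kept with r columns NULL.
- acct_id=3: no r row matches, row kept with r columns NULL.
- acct_id=9: 3 matching r row(s), so 3 row(s) emitted.

(Bob, NULL); (Ivan, 367); (Ivan, 463); (Ivan, NULL); (Nora, NULL); (Nora, NULL); (Omar, NULL); (Xin, NULL); (Zane, NULL); (Zane, NULL); (NULL, 40); (NULL, NULL)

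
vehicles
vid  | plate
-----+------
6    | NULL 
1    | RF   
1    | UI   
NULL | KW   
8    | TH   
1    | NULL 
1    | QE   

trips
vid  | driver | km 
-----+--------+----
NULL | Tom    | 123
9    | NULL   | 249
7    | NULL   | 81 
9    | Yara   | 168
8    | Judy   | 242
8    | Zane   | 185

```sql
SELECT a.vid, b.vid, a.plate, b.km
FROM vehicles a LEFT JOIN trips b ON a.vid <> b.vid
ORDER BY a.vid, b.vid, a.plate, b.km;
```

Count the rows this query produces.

LEFT JOIN keeps every row from `vehicles`; unmatched rows get NULL for `trips`'s columns.
Matching on a.vid <> b.vid. A NULL in a compared column never satisfies the condition.
- a (vid=6) pairs with 5 row(s) of b.
- a (vid=1) pairs with 5 row(s) of b.
- a (vid=1) pairs with 5 row(s) of b.
- a (vid=NULL) has no partner → padded with NULL.
- a (vid=8) pairs with 3 row(s) of b.
- a (vid=1) pairs with 5 row(s) of b.
- a (vid=1) pairs with 5 row(s) of b.
Total: 28 matched + 1 padded = 29 rows.

29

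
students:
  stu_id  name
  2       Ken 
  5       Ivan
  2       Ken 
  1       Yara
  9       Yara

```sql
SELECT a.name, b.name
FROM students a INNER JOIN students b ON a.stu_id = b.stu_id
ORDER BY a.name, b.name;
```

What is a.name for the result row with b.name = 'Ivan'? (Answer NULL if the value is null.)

Ivan

INNER JOIN keeps only pairs where the ON condition holds.
Matching on a.stu_id = b.stu_id.
- a row (stu_id=2): matches 2 b row(s) → 2 output row(s).
- a row (stu_id=5): matches 1 b row(s) → 1 output row(s).
- a row (stu_id=2): matches 2 b row(s) → 2 output row(s).
- a row (stu_id=1): matches 1 b row(s) → 1 output row(s).
- a row (stu_id=9): matches 1 b row(s) → 1 output row(s).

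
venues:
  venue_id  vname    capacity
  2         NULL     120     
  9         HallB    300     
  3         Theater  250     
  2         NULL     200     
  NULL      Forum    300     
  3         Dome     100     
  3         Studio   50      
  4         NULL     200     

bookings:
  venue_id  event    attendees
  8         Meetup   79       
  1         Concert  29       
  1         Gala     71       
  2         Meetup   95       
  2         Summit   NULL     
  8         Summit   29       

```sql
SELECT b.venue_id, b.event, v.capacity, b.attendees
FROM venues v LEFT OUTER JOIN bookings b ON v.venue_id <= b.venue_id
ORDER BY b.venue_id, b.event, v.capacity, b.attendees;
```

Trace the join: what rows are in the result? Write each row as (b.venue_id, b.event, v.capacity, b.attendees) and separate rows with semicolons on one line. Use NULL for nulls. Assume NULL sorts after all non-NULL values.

LEFT JOIN keeps every row from `venues`; unmatched rows get NULL for `bookings`'s columns.
Matching on v.venue_id <= b.venue_id. A NULL in a compared column never satisfies the condition.
Matched pairs: 16; unmatched v rows kept: 2.

(2, Meetup, 120, 95); (2, Meetup, 200, 95); (2, Summit, 120, NULL); (2, Summit, 200, NULL); (8, Meetup, 50, 79); (8, Meetup, 100, 79); (8, Meetup, 120, 79); (8, Meetup, 200, 79); (8, Meetup, 200, 79); (8, Meetup, 250, 79); (8, Summit, 50, 29); (8, Summit, 100, 29); (8, Summit, 120, 29); (8, Summit, 200, 29); (8, Summit, 200, 29); (8, Summit, 250, 29); (NULL, NULL, 300, NULL); (NULL, NULL, 300, NULL)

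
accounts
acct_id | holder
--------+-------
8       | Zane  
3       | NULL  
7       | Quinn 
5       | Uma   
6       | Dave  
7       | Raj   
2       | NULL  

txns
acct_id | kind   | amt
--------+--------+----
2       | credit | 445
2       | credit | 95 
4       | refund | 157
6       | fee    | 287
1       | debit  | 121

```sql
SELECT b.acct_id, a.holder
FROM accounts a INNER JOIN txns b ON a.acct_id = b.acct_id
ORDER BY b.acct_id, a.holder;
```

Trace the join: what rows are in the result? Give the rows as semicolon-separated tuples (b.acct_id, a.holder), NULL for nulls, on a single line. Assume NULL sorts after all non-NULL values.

INNER JOIN keeps only pairs where the ON condition holds.
Matching on a.acct_id = b.acct_id.
- a (acct_id=8) has no partner → excluded.
- a (acct_id=3) has no partner → excluded.
- a (acct_id=7) has no partner → excluded.
- a (acct_id=5) has no partner → excluded.
- a (acct_id=6) pairs with 1 row(s) of b.
- a (acct_id=7) has no partner → excluded.
- a (acct_id=2) pairs with 2 row(s) of b.
After projecting and ordering:
b.acct_id | a.holder
2 | NULL
2 | NULL
6 | Dave

(2, NULL); (2, NULL); (6, Dave)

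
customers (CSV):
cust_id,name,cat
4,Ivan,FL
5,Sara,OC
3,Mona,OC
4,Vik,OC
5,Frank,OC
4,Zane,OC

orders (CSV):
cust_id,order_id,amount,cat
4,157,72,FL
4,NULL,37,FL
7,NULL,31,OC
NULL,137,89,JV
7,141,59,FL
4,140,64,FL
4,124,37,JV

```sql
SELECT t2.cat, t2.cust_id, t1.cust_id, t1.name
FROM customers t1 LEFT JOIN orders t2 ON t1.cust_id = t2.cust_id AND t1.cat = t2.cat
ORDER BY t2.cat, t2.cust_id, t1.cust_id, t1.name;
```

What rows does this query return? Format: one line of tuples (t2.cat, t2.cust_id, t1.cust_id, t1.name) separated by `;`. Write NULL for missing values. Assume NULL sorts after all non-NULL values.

(FL, 4, 4, Ivan); (FL, 4, 4, Ivan); (FL, 4, 4, Ivan); (NULL, NULL, 3, Mona); (NULL, NULL, 4, Vik); (NULL, NULL, 4, Zane); (NULL, NULL, 5, Frank); (NULL, NULL, 5, Sara)

LEFT JOIN keeps every row from `customers`; unmatched rows get NULL for `orders`'s columns.
Matching on t1.cust_id = t2.cust_id AND t1.cat = t2.cat. A NULL in a compared column never satisfies the condition.
Matched pairs: 3; unmatched t1 rows kept: 5.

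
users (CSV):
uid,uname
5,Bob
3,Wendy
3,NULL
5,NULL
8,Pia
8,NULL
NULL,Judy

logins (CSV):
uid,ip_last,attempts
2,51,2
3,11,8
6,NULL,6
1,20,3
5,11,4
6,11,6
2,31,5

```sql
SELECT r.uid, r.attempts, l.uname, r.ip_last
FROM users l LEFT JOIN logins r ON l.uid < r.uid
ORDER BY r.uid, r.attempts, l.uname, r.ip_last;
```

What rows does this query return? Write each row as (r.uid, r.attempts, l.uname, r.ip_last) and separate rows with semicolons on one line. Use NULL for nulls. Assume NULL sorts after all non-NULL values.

(5, 4, Wendy, 11); (5, 4, NULL, 11); (6, 6, Bob, 11); (6, 6, Bob, NULL); (6, 6, Wendy, 11); (6, 6, Wendy, NULL); (6, 6, NULL, 11); (6, 6, NULL, 11); (6, 6, NULL, NULL); (6, 6, NULL, NULL); (NULL, NULL, Judy, NULL); (NULL, NULL, Pia, NULL); (NULL, NULL, NULL, NULL)

LEFT JOIN keeps every row from `users`; unmatched rows get NULL for `logins`'s columns.
Matching on l.uid < r.uid. A NULL in a compared column never satisfies the condition.
- l row (uid=5): matches 2 r row(s) → 2 output row(s).
- l row (uid=3): matches 3 r row(s) → 3 output row(s).
- l row (uid=3): matches 3 r row(s) → 3 output row(s).
- l row (uid=5): matches 2 r row(s) → 2 output row(s).
- l row (uid=8): no match → kept, r columns NULL.
- l row (uid=8): no match → kept, r columns NULL.
- l row (uid=NULL): no match → kept, r columns NULL.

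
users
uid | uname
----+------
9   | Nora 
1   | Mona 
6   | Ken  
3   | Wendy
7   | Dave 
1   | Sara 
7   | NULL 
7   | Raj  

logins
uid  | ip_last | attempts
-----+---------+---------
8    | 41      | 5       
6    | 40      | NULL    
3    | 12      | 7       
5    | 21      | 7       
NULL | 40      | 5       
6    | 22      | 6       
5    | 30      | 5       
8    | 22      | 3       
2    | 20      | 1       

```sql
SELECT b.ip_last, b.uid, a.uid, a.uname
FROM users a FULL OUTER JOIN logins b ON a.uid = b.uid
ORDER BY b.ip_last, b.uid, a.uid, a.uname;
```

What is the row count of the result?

FULL OUTER JOIN keeps every row from both sides; unmatched rows get NULL for the other side's columns.
Matching on a.uid = b.uid. A NULL in a compared column never satisfies the condition.
- uid=9: no b row matches, row kept with b columns NULL.
- uid=1: no b row matches, row kept with b columns NULL.
- uid=6: 2 matching b row(s), so 2 row(s) emitted.
- uid=3: 1 matching b row(s), so 1 row(s) emitted.
- uid=7: no b row matches, row kept with b columns NULL.
- uid=1: no b row matches, row kept with b columns NULL.
- uid=7: no b row matches, row kept with b columns NULL.
- uid=7: no b row matches, row kept with b columns NULL.
- plus 6 unmatched b row(s), each kept with NULL a columns.
Total: 3 matched + 12 padded = 15 rows.

15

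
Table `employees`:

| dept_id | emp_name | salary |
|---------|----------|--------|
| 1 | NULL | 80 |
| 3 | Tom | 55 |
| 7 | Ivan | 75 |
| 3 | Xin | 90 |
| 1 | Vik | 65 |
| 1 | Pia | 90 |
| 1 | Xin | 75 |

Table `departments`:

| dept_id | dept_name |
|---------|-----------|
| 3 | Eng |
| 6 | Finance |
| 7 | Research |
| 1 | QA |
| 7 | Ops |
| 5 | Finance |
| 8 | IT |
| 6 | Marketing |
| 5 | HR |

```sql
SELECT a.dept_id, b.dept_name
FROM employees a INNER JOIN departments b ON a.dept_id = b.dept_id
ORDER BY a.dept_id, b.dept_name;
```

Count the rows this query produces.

8

INNER JOIN keeps only pairs where the ON condition holds.
Matching on a.dept_id = b.dept_id.
- a (dept_id=1) pairs with 1 row(s) of b.
- a (dept_id=3) pairs with 1 row(s) of b.
- a (dept_id=7) pairs with 2 row(s) of b.
- a (dept_id=3) pairs with 1 row(s) of b.
- a (dept_id=1) pairs with 1 row(s) of b.
- a (dept_id=1) pairs with 1 row(s) of b.
- a (dept_id=1) pairs with 1 row(s) of b.
Total: 8 rows.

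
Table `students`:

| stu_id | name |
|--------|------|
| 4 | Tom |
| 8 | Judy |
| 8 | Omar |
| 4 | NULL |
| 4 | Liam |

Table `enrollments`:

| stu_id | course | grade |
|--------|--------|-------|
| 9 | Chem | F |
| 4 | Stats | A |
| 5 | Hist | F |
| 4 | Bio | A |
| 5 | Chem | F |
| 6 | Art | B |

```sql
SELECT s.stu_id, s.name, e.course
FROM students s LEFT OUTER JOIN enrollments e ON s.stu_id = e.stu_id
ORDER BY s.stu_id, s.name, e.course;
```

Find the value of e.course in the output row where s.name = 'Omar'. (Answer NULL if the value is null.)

LEFT JOIN keeps every row from `students`; unmatched rows get NULL for `enrollments`'s columns.
Matching on s.stu_id = e.stu_id.
- stu_id=4: 2 matching e row(s), so 2 row(s) emitted.
- stu_id=8: no e row matches, row kept with e columns NULL.
- stu_id=8: no e row matches, row kept with e columns NULL.
- stu_id=4: 2 matching e row(s), so 2 row(s) emitted.
- stu_id=4: 2 matching e row(s), so 2 row(s) emitted.

NULL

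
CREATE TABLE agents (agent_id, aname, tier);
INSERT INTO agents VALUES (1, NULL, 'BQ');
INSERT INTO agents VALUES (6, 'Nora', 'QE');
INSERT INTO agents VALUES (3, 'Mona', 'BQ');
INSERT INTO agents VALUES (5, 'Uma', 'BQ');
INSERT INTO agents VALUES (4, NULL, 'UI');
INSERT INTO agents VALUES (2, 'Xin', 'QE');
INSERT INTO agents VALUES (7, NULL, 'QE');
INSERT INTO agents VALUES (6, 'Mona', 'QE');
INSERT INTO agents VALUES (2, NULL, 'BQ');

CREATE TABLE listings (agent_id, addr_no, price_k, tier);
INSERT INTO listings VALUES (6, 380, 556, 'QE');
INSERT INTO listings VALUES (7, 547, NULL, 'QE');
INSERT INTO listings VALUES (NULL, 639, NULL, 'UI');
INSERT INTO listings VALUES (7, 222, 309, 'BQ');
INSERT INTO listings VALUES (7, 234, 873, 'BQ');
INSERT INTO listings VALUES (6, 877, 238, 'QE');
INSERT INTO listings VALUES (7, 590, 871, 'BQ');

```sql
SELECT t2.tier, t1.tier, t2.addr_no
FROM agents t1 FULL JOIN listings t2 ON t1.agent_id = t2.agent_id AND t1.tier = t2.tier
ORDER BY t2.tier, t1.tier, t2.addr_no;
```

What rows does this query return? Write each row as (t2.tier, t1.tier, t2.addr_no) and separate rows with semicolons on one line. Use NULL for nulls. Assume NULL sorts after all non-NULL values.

(BQ, NULL, 222); (BQ, NULL, 234); (BQ, NULL, 590); (QE, QE, 380); (QE, QE, 380); (QE, QE, 547); (QE, QE, 877); (QE, QE, 877); (UI, NULL, 639); (NULL, BQ, NULL); (NULL, BQ, NULL); (NULL, BQ, NULL); (NULL, BQ, NULL); (NULL, QE, NULL); (NULL, UI, NULL)

FULL OUTER JOIN keeps every row from both sides; unmatched rows get NULL for the other side's columns.
Matching on t1.agent_id = t2.agent_id AND t1.tier = t2.tier. A NULL in a compared column never satisfies the condition.
- agent_id=1, tier=BQ: no t2 row matches, row kept with t2 columns NULL.
- agent_id=6, tier=QE: 2 matching t2 row(s), so 2 row(s) emitted.
- agent_id=3, tier=BQ: no t2 row matches, row kept with t2 columns NULL.
- agent_id=5, tier=BQ: no t2 row matches, row kept with t2 columns NULL.
- agent_id=4, tier=UI: no t2 row matches, row kept with t2 columns NULL.
- agent_id=2, tier=QE: no t2 row matches, row kept with t2 columns NULL.
- agent_id=7, tier=QE: 1 matching t2 row(s), so 1 row(s) emitted.
- agent_id=6, tier=QE: 2 matching t2 row(s), so 2 row(s) emitted.
- agent_id=2, tier=BQ: no t2 row matches, row kept with t2 columns NULL.
- plus 4 unmatched t2 row(s), each kept with NULL t1 columns.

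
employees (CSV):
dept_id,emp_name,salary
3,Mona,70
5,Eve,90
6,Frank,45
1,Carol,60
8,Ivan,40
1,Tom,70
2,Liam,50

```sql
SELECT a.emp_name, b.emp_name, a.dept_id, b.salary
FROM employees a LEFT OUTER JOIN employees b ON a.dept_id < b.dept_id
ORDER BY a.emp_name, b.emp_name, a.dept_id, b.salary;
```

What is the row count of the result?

21

LEFT JOIN keeps every row from `employees a`; unmatched rows get NULL for `employees b`'s columns.
Matching on a.dept_id < b.dept_id.
- dept_id=3: 3 matching b row(s), so 3 row(s) emitted.
- dept_id=5: 2 matching b row(s), so 2 row(s) emitted.
- dept_id=6: 1 matching b row(s), so 1 row(s) emitted.
- dept_id=1: 5 matching b row(s), so 5 row(s) emitted.
- dept_id=8: no b row matches, row kept with b columns NULL.
- dept_id=1: 5 matching b row(s), so 5 row(s) emitted.
- dept_id=2: 4 matching b row(s), so 4 row(s) emitted.
Total: 20 matched + 1 padded = 21 rows.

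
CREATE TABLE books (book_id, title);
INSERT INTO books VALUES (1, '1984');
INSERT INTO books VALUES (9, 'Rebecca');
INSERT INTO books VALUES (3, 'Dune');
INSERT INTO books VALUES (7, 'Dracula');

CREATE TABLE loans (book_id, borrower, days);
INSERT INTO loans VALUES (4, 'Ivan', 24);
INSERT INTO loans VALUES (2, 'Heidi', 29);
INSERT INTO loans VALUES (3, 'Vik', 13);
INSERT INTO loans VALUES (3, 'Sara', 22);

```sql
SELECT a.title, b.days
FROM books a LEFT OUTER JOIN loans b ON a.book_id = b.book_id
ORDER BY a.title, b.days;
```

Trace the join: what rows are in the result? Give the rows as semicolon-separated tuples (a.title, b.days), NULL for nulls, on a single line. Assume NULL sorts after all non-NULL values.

LEFT JOIN keeps every row from `books`; unmatched rows get NULL for `loans`'s columns.
Matching on a.book_id = b.book_id.
- a row (book_id=1): no match → kept, b columns NULL.
- a row (book_id=9): no match → kept, b columns NULL.
- a row (book_id=3): matches 2 b row(s) → 2 output row(s).
- a row (book_id=7): no match → kept, b columns NULL.
After projecting and ordering:
a.title | b.days
1984 | NULL
Dracula | NULL
Dune | 13
Dune | 22
Rebecca | NULL

(1984, NULL); (Dracula, NULL); (Dune, 13); (Dune, 22); (Rebecca, NULL)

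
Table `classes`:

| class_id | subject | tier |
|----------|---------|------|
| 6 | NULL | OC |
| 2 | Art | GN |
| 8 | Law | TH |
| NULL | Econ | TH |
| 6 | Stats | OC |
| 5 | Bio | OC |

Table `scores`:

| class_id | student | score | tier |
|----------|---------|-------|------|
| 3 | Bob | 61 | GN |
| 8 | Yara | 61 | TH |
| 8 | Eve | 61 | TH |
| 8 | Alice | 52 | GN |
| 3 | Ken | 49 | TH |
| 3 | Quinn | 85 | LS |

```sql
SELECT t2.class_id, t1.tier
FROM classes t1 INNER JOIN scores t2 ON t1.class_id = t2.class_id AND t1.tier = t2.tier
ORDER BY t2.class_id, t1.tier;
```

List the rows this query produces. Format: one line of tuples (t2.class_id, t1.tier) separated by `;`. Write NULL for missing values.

INNER JOIN keeps only pairs where the ON condition holds.
Matching on t1.class_id = t2.class_id AND t1.tier = t2.tier. A NULL in a compared column never satisfies the condition.
Matched pairs: 2.

(8, TH); (8, TH)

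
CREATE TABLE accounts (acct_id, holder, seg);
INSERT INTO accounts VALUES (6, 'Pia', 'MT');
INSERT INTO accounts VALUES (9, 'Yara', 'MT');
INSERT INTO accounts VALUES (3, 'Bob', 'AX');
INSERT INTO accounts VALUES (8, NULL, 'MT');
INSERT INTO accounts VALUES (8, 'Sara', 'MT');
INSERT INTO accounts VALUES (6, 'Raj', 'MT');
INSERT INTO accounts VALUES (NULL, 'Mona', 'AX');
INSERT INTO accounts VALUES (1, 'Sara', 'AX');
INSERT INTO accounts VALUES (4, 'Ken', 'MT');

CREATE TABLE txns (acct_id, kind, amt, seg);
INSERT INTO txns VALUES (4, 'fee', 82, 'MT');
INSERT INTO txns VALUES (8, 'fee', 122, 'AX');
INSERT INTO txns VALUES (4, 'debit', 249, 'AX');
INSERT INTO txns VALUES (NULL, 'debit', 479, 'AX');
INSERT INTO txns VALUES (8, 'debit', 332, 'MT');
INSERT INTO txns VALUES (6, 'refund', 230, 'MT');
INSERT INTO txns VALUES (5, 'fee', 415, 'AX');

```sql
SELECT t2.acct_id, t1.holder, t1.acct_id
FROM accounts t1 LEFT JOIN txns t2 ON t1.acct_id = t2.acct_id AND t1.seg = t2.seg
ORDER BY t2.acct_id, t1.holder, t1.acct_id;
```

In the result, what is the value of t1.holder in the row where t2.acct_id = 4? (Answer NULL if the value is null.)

Ken

LEFT JOIN keeps every row from `accounts`; unmatched rows get NULL for `txns`'s columns.
Matching on t1.acct_id = t2.acct_id AND t1.seg = t2.seg. A NULL in a compared column never satisfies the condition.
Matched pairs: 5; unmatched t1 rows kept: 4.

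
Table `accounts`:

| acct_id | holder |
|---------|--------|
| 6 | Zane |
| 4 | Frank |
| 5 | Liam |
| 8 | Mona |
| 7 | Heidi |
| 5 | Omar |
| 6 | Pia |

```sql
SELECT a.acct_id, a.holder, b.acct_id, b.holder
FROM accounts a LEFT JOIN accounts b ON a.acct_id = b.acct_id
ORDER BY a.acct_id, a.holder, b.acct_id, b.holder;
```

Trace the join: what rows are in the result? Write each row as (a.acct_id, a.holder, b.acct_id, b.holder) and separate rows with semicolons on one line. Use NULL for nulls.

(4, Frank, 4, Frank); (5, Liam, 5, Liam); (5, Liam, 5, Omar); (5, Omar, 5, Liam); (5, Omar, 5, Omar); (6, Pia, 6, Pia); (6, Pia, 6, Zane); (6, Zane, 6, Pia); (6, Zane, 6, Zane); (7, Heidi, 7, Heidi); (8, Mona, 8, Mona)

LEFT JOIN keeps every row from `accounts a`; unmatched rows get NULL for `accounts b`'s columns.
Matching on a.acct_id = b.acct_id.
- acct_id=6: 2 matching b row(s), so 2 row(s) emitted.
- acct_id=4: 1 matching b row(s), so 1 row(s) emitted.
- acct_id=5: 2 matching b row(s), so 2 row(s) emitted.
- acct_id=8: 1 matching b row(s), so 1 row(s) emitted.
- acct_id=7: 1 matching b row(s), so 1 row(s) emitted.
- acct_id=5: 2 matching b row(s), so 2 row(s) emitted.
- acct_id=6: 2 matching b row(s), so 2 row(s) emitted.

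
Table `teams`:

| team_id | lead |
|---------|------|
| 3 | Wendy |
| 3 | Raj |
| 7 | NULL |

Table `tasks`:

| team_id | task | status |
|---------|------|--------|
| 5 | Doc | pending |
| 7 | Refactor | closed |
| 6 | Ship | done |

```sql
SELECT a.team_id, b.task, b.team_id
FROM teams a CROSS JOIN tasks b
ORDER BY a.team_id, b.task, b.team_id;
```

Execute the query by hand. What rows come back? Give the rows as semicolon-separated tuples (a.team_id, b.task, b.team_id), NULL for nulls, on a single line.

(3, Doc, 5); (3, Doc, 5); (3, Refactor, 7); (3, Refactor, 7); (3, Ship, 6); (3, Ship, 6); (7, Doc, 5); (7, Refactor, 7); (7, Ship, 6)

CROSS JOIN pairs every row of `teams` with every row of `tasks`: 3 × 3 = 9 rows.
After projecting and ordering:
a.team_id | b.task | b.team_id
3 | Doc | 5
3 | Doc | 5
3 | Refactor | 7
3 | Refactor | 7
3 | Ship | 6
3 | Ship | 6
7 | Doc | 5
7 | Refactor | 7
7 | Ship | 6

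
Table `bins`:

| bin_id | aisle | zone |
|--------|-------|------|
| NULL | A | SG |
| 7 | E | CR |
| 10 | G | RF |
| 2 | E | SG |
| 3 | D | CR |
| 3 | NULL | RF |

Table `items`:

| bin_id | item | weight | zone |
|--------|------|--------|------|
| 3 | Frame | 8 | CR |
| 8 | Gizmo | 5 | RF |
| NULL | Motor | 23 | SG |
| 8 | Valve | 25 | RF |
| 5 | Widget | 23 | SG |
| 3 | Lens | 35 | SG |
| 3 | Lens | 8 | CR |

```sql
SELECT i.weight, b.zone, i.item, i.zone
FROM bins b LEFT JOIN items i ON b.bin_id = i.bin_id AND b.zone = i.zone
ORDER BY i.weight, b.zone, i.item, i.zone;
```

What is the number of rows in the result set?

LEFT JOIN keeps every row from `bins`; unmatched rows get NULL for `items`'s columns.
Matching on b.bin_id = i.bin_id AND b.zone = i.zone. A NULL in a compared column never satisfies the condition.
Matched pairs: 2; unmatched b rows kept: 5.
Total: 2 matched + 5 padded = 7 rows.

7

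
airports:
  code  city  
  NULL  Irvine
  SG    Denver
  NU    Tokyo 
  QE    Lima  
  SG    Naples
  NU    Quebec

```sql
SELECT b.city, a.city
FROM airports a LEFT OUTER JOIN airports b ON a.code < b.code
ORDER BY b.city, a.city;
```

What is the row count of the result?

11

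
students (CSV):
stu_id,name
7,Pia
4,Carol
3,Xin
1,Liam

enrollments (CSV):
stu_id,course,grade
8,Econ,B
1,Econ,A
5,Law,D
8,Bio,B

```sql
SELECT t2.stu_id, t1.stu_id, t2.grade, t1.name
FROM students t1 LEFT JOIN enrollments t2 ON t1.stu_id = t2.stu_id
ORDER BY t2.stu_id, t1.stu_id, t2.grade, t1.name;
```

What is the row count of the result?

LEFT JOIN keeps every row from `students`; unmatched rows get NULL for `enrollments`'s columns.
Matching on t1.stu_id = t2.stu_id.
- stu_id=7: no t2 row matches, row kept with t2 columns NULL.
- stu_id=4: no t2 row matches, row kept with t2 columns NULL.
- stu_id=3: no t2 row matches, row kept with t2 columns NULL.
- stu_id=1: 1 matching t2 row(s), so 1 row(s) emitted.
Total: 1 matched + 3 padded = 4 rows.

4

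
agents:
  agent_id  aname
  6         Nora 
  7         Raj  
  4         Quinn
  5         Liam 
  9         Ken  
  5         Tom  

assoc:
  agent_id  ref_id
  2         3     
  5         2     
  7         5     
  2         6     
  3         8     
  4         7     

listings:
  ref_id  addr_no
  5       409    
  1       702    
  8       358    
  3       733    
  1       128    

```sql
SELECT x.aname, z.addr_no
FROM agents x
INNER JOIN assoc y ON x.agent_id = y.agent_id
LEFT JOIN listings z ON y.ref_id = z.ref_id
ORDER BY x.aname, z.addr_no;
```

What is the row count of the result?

4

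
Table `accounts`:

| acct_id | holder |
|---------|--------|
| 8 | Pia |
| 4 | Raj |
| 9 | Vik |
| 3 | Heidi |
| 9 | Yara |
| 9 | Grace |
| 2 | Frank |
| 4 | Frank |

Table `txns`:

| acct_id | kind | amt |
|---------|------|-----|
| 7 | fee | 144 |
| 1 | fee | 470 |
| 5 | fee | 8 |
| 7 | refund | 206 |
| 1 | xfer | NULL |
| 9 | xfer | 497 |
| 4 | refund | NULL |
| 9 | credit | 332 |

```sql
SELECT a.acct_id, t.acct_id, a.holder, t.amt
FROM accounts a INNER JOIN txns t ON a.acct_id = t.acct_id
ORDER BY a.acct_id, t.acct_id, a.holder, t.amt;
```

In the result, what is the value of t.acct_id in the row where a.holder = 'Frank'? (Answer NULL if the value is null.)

INNER JOIN keeps only pairs where the ON condition holds.
Matching on a.acct_id = t.acct_id.
- a (acct_id=8) has no partner → excluded.
- a (acct_id=4) pairs with 1 row(s) of t.
- a (acct_id=9) pairs with 2 row(s) of t.
- a (acct_id=3) has no partner → excluded.
- a (acct_id=9) pairs with 2 row(s) of t.
- a (acct_id=9) pairs with 2 row(s) of t.
- a (acct_id=2) has no partner → excluded.
- a (acct_id=4) pairs with 1 row(s) of t.

4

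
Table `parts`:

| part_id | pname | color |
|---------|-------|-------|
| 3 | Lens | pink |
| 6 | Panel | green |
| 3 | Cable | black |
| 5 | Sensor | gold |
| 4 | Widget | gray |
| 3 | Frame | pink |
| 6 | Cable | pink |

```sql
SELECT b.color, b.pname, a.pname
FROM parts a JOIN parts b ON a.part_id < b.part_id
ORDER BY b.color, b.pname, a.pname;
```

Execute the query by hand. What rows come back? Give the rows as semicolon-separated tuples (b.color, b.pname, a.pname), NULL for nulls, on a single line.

(gold, Sensor, Cable); (gold, Sensor, Frame); (gold, Sensor, Lens); (gold, Sensor, Widget); (gray, Widget, Cable); (gray, Widget, Frame); (gray, Widget, Lens); (green, Panel, Cable); (green, Panel, Frame); (green, Panel, Lens); (green, Panel, Sensor); (green, Panel, Widget); (pink, Cable, Cable); (pink, Cable, Frame); (pink, Cable, Lens); (pink, Cable, Sensor); (pink, Cable, Widget)

INNER JOIN keeps only pairs where the ON condition holds.
Matching on a.part_id < b.part_id.
- a[0] part_id=3 → 4 match(es) in b → 4 row(s).
- a[1] part_id=6 → no match; dropped.
- a[2] part_id=3 → 4 match(es) in b → 4 row(s).
- a[3] part_id=5 → 2 match(es) in b → 2 row(s).
- a[4] part_id=4 → 3 match(es) in b → 3 row(s).
- a[5] part_id=3 → 4 match(es) in b → 4 row(s).
- a[6] part_id=6 → no match; dropped.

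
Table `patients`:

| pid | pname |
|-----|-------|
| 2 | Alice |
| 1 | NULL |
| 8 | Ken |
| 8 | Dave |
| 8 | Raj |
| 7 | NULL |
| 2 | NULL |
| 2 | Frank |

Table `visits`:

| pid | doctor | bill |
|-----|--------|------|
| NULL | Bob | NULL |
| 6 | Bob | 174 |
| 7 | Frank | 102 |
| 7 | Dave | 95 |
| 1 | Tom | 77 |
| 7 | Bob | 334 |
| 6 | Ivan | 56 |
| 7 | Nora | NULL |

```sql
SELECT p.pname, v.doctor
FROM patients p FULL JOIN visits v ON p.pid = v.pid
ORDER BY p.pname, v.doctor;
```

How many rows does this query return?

14

FULL OUTER JOIN keeps every row from both sides; unmatched rows get NULL for the other side's columns.
Matching on p.pid = v.pid. A NULL in a compared column never satisfies the condition.
Matched pairs: 5; unmatched p rows kept: 6; unmatched v rows kept: 3.
Total: 5 matched + 9 padded = 14 rows.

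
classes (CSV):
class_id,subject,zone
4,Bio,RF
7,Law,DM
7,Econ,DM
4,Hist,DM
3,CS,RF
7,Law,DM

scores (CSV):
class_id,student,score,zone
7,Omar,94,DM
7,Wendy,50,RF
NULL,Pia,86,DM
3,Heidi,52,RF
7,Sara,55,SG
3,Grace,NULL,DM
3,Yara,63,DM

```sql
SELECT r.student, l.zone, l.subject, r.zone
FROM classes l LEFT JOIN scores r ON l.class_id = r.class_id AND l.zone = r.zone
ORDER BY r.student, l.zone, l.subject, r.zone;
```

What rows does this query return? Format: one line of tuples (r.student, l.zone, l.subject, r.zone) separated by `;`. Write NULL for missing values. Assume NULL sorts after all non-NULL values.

(Heidi, RF, CS, RF); (Omar, DM, Econ, DM); (Omar, DM, Law, DM); (Omar, DM, Law, DM); (NULL, DM, Hist, NULL); (NULL, RF, Bio, NULL)

LEFT JOIN keeps every row from `classes`; unmatched rows get NULL for `scores`'s columns.
Matching on l.class_id = r.class_id AND l.zone = r.zone. A NULL in a compared column never satisfies the condition.
- class_id=4, zone=RF: no r row matches, row kept with r columns NULL.
- class_id=7, zone=DM: 1 matching r row(s), so 1 row(s) emitted.
- class_id=7, zone=DM: 1 matching r row(s), so 1 row(s) emitted.
- class_id=4, zone=DM: no r row matches, row kept with r columns NULL.
- class_id=3, zone=RF: 1 matching r row(s), so 1 row(s) emitted.
- class_id=7, zone=DM: 1 matching r row(s), so 1 row(s) emitted.
After projecting and ordering:
r.student | l.zone | l.subject | r.zone
Heidi | RF | CS | RF
Omar | DM | Econ | DM
Omar | DM | Law | DM
Omar | DM | Law | DM
NULL | DM | Hist | NULL
NULL | RF | Bio | NULL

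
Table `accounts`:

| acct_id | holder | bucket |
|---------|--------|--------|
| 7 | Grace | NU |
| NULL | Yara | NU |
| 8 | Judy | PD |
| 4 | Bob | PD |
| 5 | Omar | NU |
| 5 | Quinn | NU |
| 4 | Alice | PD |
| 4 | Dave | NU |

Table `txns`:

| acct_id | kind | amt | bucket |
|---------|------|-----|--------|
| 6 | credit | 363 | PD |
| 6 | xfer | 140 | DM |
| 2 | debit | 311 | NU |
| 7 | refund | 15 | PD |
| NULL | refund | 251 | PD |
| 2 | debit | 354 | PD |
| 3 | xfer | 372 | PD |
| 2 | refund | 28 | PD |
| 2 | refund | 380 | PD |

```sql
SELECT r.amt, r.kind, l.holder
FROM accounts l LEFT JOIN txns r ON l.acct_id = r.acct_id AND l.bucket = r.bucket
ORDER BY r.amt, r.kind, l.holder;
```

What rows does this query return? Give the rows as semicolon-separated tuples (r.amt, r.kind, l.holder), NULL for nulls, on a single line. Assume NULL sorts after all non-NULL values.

(NULL, NULL, Alice); (NULL, NULL, Bob); (NULL, NULL, Dave); (NULL, NULL, Grace); (NULL, NULL, Judy); (NULL, NULL, Omar); (NULL, NULL, Quinn); (NULL, NULL, Yara)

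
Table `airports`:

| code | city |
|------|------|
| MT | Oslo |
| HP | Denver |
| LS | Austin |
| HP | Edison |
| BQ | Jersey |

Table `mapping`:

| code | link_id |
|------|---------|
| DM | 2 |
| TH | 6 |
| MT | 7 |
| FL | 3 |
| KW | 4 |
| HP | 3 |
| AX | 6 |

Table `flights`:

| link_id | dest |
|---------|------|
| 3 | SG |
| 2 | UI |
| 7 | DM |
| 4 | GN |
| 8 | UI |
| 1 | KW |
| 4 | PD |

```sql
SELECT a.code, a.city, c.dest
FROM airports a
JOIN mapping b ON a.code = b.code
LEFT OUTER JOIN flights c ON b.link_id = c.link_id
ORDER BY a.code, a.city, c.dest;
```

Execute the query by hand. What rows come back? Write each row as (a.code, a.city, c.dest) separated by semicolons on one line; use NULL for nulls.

(HP, Denver, SG); (HP, Edison, SG); (MT, Oslo, DM)

Step 1 — a INNER JOIN b on code → 3 row(s).
Then LEFT JOIN `flights c` on link_id: each of those 3 rows is kept; rows whose b.link_id has no match in c get NULL for c's columns.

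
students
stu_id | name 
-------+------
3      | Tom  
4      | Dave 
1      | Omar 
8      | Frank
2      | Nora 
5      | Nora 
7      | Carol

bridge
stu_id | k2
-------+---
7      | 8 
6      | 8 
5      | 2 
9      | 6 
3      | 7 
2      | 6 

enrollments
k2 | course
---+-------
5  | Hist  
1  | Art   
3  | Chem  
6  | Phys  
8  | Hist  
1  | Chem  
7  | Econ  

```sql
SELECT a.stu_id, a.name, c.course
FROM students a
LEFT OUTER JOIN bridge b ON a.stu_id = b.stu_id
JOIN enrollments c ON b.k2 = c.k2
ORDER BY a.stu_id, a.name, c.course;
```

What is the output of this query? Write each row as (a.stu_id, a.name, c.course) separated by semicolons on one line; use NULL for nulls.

Joins associate left-to-right: students LEFT JOIN bridge on stu_id gives 7 intermediate row(s).
Then INNER JOIN `enrollments c` on k2: keep only rows whose b.k2 appears in c.

(2, Nora, Phys); (3, Tom, Econ); (7, Carol, Hist)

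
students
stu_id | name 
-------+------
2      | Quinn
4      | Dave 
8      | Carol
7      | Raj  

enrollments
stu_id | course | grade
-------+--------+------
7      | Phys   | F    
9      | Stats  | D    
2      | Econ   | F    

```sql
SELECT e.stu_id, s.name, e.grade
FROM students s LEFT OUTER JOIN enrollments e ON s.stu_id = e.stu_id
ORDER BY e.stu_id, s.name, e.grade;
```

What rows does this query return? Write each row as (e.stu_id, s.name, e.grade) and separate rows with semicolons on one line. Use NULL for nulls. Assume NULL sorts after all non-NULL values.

(2, Quinn, F); (7, Raj, F); (NULL, Carol, NULL); (NULL, Dave, NULL)

LEFT JOIN keeps every row from `students`; unmatched rows get NULL for `enrollments`'s columns.
Matching on s.stu_id = e.stu_id.
- s (stu_id=2) pairs with 1 row(s) of e.
- s (stu_id=4) has no partner → padded with NULL.
- s (stu_id=8) has no partner → padded with NULL.
- s (stu_id=7) pairs with 1 row(s) of e.
After projecting and ordering:
e.stu_id | s.name | e.grade
2 | Quinn | F
7 | Raj | F
NULL | Carol | NULL
NULL | Dave | NULL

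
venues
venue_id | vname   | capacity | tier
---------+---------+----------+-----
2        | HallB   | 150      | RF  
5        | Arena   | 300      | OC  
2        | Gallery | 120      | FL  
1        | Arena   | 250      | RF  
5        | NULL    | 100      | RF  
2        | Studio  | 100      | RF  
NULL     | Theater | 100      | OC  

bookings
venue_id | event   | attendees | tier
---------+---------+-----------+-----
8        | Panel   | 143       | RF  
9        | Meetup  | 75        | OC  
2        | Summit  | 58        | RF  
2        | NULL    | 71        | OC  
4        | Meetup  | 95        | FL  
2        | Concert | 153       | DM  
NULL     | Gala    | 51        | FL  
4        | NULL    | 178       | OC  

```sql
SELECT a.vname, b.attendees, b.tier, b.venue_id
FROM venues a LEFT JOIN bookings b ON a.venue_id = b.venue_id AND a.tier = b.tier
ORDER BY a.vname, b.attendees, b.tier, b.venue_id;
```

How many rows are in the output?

7

LEFT JOIN keeps every row from `venues`; unmatched rows get NULL for `bookings`'s columns.
Matching on a.venue_id = b.venue_id AND a.tier = b.tier. A NULL in a compared column never satisfies the condition.
Matched pairs: 2; unmatched a rows kept: 5.
Total: 2 matched + 5 padded = 7 rows.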